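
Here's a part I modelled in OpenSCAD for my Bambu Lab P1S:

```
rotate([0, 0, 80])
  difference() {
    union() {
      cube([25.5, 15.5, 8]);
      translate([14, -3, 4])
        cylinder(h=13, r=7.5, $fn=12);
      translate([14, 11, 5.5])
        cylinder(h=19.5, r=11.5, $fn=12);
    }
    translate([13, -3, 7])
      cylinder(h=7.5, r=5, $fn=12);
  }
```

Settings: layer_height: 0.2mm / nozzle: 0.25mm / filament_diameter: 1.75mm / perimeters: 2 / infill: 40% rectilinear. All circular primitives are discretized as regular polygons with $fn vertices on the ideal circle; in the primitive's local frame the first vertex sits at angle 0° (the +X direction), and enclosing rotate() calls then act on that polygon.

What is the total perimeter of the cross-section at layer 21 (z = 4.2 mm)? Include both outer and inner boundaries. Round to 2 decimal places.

At z = 4.2 mm: the 25.5×15.5 cube contributes its full rectangle (perimeter 82.00 mm); the r=7.5 cylinder at (14, -3) contributes a regular 12-gon of circumradius 7.5 (perimeter = 2·12·7.500·sin(180°/12) = 46.59 mm); the cylinder at (14, 11) is absent (z outside [5.5, 25]); Combining (union): the regions partially overlap (shared area 41.79 mm²), so the edge portions inside another operand are dropped and the merged outline is re-measured after clipping — boundary = 98.11 mm; the cylinder at (13, -3) does not reach this height (z outside [7, 14.5]); After the difference (first − rest): none of the subtracted shapes is present at this height, so that combined region is unchanged — boundary = 98.11 mm; (whole slice rotated 80° about Z — lengths, areas and connectivity unchanged). Overall, the cross-section is a single solid region. Total boundary length (outer) = 98.11 mm.

98.11 mm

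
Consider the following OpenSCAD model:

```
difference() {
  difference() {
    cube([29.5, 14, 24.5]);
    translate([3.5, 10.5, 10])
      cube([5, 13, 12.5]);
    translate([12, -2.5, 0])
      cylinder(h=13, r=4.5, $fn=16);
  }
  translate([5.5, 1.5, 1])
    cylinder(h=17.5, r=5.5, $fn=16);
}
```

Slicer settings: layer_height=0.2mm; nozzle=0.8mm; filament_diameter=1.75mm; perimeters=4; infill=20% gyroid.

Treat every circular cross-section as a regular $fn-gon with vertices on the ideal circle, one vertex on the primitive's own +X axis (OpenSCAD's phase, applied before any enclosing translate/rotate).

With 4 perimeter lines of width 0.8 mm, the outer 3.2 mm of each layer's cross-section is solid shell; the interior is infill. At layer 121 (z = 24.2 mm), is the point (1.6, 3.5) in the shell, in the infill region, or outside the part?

At z = 24.2 mm: the cube (footprint 29.5×14) is included at this height; the cube at (3.5, 10.5) does not reach this height (z outside [10, 22.5]); the cylinder at (12, -2.5) does not reach this height (z outside [0, 13]); Subtracting the remaining from the first: none of the subtracted shapes is present at this height, so the 29.5×14 cube is unchanged — 1 connected region; the cylinder at (5.5, 1.5) does not reach this height (z outside [1, 18.5]); Subtracting the remaining from the first: none of the subtracted shapes is present at this height, so the result so far is unchanged — 1 connected region. Overall, the cross-section is a single solid region. The nearest boundary edge runs (0.00, 14.00)→(0.00, 0.00); distance from the point to it = 1.60 mm. The point is inside the cross-section, 1.60 mm from the nearest boundary — within the 3.2 mm shell band (4 × 0.8).

shell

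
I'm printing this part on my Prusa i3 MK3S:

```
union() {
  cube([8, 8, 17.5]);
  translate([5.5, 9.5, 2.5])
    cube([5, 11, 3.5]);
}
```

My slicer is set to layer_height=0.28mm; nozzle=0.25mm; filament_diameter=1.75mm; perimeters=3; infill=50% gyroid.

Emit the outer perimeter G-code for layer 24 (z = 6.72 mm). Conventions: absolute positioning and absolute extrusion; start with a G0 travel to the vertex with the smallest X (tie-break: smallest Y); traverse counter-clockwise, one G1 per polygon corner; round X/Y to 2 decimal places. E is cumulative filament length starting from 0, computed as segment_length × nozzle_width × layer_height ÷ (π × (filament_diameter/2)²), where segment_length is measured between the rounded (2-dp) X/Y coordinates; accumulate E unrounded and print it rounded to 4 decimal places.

At z = 6.72 mm: the 8×8 cube contributes its full rectangle; the cube at (5.5, 9.5) is not intersected at this z (z outside [2.5, 6]); Combining (union): only the 8×8 cube is present, so the union is just that shape — 1 connected region. The outline is a single polygon with 4 vertices. Extrusion per mm of travel: 0.25 × 0.28 / (π × 0.875²) = 0.029103. Accumulating E over each segment gives final E = 0.9313.

G0 X0.00 Y0.00 Z6.72
G1 X8.00 Y0.00 E0.2328
G1 X8.00 Y8.00 E0.4656
G1 X0.00 Y8.00 E0.6985
G1 X0.00 Y0.00 E0.9313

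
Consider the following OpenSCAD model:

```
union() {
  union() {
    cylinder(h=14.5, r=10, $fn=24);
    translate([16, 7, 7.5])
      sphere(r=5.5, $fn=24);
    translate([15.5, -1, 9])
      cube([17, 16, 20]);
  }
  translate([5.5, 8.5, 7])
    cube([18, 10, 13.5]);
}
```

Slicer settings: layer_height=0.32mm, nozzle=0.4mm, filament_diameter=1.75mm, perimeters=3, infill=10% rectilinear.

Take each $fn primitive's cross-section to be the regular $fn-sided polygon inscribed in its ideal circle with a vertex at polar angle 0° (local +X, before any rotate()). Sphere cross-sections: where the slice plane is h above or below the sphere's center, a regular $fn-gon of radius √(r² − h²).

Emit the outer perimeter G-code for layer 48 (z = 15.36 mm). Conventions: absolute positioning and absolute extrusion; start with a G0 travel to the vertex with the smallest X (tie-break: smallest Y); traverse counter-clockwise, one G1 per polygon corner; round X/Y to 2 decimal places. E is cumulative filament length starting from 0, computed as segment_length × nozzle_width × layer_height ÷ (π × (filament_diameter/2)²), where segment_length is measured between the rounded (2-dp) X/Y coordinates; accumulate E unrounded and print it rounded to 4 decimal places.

At z = 15.36 mm: the cylinder does not reach this height (z outside [0, 14.5]); the sphere at (16, 7) does not reach this height (|z−center|=7.860 > r=5.5); the cube at (15.5, -1) (footprint 17×16) is included at this height; Taking the union: only the 17×16 cube at (15.5, -1) is present, so the union is just that shape — 1 connected region; the cube at (5.5, 8.5) is present — its section is the full 18×10 rectangle; Merging all regions: the regions partially overlap (shared area 52.00 mm²), so overlapping operands fuse into one piece — 1 connected region. The outline is a single polygon with 8 vertices. Extrusion per mm of travel: 0.4 × 0.32 / (π × 0.875²) = 0.053216. Accumulating E over each segment gives final E = 4.9491.

G0 X5.50 Y8.50 Z15.36
G1 X15.50 Y8.50 E0.5322
G1 X15.50 Y-1.00 E1.0377
G1 X32.50 Y-1.00 E1.9424
G1 X32.50 Y15.00 E2.7939
G1 X23.50 Y15.00 E3.2728
G1 X23.50 Y18.50 E3.4591
G1 X5.50 Y18.50 E4.4169
G1 X5.50 Y8.50 E4.9491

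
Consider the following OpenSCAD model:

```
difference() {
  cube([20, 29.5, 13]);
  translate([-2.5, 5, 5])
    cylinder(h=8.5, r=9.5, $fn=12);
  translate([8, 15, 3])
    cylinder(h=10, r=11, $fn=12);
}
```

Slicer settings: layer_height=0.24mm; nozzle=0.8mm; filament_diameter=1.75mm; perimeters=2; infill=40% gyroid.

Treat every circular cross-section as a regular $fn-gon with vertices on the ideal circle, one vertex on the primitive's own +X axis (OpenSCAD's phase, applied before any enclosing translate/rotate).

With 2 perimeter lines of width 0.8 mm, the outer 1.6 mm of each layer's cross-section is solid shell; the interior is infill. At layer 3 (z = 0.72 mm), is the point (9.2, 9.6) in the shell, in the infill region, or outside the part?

At z = 0.72 mm: the cube (footprint 20×29.5) is included at this height; the cylinder at (-2.5, 5) does not reach this height (z outside [5, 13.5]); the cylinder at (8, 15) does not reach this height (z outside [3, 13]); Subtracting the remaining from the first: none of the subtracted shapes is present at this height, so the 20×29.5 cube is unchanged — 1 connected region. Overall, the cross-section is a single solid region. The nearest boundary edge runs (0.00, 29.50)→(0.00, 0.00); distance from the point to it = 9.20 mm. The point is inside the cross-section and 9.20 mm from the nearest boundary — more than the 1.6 mm shell width (2 × 0.8), so it's in the infill interior.

infill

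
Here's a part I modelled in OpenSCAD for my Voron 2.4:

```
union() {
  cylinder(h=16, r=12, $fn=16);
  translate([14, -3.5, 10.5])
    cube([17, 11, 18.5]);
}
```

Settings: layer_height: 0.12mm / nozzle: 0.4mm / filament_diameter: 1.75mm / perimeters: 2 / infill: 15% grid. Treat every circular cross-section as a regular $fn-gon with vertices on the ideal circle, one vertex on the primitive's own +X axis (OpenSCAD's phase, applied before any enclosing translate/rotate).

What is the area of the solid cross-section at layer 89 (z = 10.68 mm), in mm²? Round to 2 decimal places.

627.85 mm²

At z = 10.68 mm: the cylinder: section is a regular 16-gon, circumradius r=12 (area = (16/2)·12.000²·sin(360°/16) = 440.85 mm²); the cube at (14, -3.5) is present — its section is the full 17×11 rectangle (area 187.00 mm²); Taking the union: the 2 present regions are separate (no shared area or edge), so areas and boundary lengths simply add and each stays a separate island — area = 627.85 mm². Overall, the cross-section has 2 separate islands. Net area = 627.85 mm².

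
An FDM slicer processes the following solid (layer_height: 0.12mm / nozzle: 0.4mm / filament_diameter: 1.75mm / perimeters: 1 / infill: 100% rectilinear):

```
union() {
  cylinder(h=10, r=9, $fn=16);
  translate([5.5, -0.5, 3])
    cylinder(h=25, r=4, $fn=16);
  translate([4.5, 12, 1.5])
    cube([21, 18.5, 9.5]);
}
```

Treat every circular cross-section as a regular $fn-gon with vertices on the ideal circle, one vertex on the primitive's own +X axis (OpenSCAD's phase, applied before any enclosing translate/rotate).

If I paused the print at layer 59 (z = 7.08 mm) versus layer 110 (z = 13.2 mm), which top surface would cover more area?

Layer 59 (z = 7.08): the r=9 cylinder gives a regular 16-gon of circumradius 9 (constant along its height) (area = (16/2)·9.000²·sin(360°/16) = 247.98 mm²); the r=4 cylinder at (5.5, -0.5) contributes a regular 16-gon of circumradius 4 (area = (16/2)·4.000²·sin(360°/16) = 48.98 mm²); the 21×18.5 cube at (4.5, 12) contributes its full rectangle (area 388.50 mm²); Combining (union): the regions partially overlap — summed areas 685.46 mm² minus the doubly-counted overlap 46.85 mm² gives 638.61 mm² — area = 638.61 mm². So its area = 638.61 mm². Layer 110 (z = 13.2): the cylinder is absent (z outside [0, 10]); the cylinder at (5.5, -0.5): section is a regular 16-gon, circumradius r=4 (area = (16/2)·4.000²·sin(360°/16) = 48.98 mm²); the cube at (4.5, 12) is absent (z outside [1.5, 11]); Combining (union): only the r=4 cylinder at (5.5, -0.5) is present, so the union is just that shape — area = 48.98 mm². So its area = 48.98 mm². Layer 59 is larger (638.61 vs 48.98 mm²).

layer 59 (z = 7.08 mm)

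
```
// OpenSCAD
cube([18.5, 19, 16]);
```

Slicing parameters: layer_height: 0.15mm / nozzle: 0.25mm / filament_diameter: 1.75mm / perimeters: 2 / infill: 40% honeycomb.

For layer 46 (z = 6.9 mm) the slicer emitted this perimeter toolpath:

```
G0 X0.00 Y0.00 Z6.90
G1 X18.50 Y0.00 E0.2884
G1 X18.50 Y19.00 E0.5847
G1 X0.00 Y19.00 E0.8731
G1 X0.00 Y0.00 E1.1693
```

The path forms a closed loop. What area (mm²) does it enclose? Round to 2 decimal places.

Apply the shoelace formula to the sequence of (X, Y) vertices; enclosed area = 351.50 mm².

351.50 mm²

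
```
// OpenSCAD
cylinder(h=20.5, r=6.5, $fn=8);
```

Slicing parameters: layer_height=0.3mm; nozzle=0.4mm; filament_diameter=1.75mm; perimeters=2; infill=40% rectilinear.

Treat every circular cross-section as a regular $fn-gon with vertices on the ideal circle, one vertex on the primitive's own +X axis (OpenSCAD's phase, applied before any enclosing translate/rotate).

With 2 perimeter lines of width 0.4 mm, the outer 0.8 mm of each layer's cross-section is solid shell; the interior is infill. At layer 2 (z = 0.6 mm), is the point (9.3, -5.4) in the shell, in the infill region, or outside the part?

At z = 0.6 mm: the r=6.5 cylinder contributes a regular 8-gon of circumradius 6.5. Overall, the cross-section is a single solid region. The nearest boundary edge runs (4.60, -4.60)→(6.50, 0.00); distance from the point to it = 4.65 mm. The point is not inside any of the regions above, so it lies outside the cross-section (4.65 mm from the nearest boundary).

outside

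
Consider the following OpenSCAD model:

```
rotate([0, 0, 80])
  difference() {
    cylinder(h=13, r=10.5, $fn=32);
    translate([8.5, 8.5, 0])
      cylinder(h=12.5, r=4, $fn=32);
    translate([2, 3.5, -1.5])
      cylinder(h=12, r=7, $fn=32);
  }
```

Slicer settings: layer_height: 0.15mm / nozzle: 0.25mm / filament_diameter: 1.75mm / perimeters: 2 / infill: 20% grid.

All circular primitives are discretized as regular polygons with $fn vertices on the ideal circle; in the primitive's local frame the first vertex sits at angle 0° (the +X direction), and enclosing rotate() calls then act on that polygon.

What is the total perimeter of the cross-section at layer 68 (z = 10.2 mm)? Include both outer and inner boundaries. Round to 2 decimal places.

88.66 mm

At z = 10.2 mm: the r=10.5 cylinder gives a regular 32-gon of circumradius 10.5 (constant along its height) (perimeter = 2·32·10.500·sin(180°/32) = 65.87 mm); the cylinder at (8.5, 8.5): section is a regular 32-gon, circumradius r=4 (perimeter = 2·32·4.000·sin(180°/32) = 25.09 mm); the r=7 cylinder at (2, 3.5) contributes a regular 32-gon of circumradius 7 (perimeter = 2·32·7.000·sin(180°/32) = 43.91 mm); After the difference (first − rest): starting from the r=10.5 cylinder, the r=4 cylinder at (8.5, 8.5) partially overlaps it — only the 11.46 mm² overlap (of its 49.94 mm²) is removed, clipping the outline; the r=7 cylinder at (2, 3.5) partially overlaps it — only the 138.69 mm² overlap (of its 152.95 mm²) is removed, clipping the outline — boundary = 88.66 mm; (whole slice rotated 80° about Z — lengths, areas and connectivity unchanged). Overall, the cross-section is a single solid region. Total boundary length (outer) = 88.66 mm.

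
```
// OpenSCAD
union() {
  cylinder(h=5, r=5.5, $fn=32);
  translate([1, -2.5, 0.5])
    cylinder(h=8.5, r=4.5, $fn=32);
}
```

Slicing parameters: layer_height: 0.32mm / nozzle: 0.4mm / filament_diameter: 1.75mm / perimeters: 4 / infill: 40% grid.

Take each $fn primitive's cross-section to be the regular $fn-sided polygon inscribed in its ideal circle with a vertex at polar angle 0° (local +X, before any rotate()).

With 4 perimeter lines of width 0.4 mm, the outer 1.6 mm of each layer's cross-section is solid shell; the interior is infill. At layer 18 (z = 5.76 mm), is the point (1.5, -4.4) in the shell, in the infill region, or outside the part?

infill

At z = 5.76 mm: the cylinder is absent (z outside [0, 5]); the r=4.5 cylinder at (1, -2.5) gives a regular 32-gon of circumradius 4.5 (constant along its height); Merging all regions: only the r=4.5 cylinder at (1, -2.5) is present, so the union is just that shape — 1 connected region. Overall, the cross-section is a single solid region. The nearest boundary edge runs (1.88, -6.91)→(2.72, -6.66); distance from the point to it = 2.52 mm. The point is inside the cross-section and 2.52 mm from the nearest boundary — more than the 1.6 mm shell width (4 × 0.4), so it's in the infill interior.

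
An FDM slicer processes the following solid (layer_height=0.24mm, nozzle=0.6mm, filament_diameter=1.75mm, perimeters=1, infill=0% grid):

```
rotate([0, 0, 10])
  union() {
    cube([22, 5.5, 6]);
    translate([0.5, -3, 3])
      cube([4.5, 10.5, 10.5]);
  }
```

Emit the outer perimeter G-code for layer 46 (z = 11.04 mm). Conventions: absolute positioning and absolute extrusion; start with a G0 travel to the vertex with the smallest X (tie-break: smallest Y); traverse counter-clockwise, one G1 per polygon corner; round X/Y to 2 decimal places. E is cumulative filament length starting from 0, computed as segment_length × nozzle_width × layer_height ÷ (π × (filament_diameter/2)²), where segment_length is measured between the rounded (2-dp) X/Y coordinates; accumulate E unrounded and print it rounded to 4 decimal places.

At z = 11.04 mm: the cube is not intersected at this z (z outside [0, 6]); the 4.5×10.5 cube at (0.5, -3) contributes its full rectangle; Combining (union): only the 4.5×10.5 cube at (0.5, -3) is present, so the union is just that shape — 1 connected region; (whole slice rotated 10° about Z — lengths, areas and connectivity unchanged). The outline is a single polygon with 4 vertices. Extrusion per mm of travel: 0.6 × 0.24 / (π × 0.875²) = 0.059868. Accumulating E over each segment gives final E = 1.7957.

G0 X-0.81 Y7.47 Z11.04
G1 X1.01 Y-2.87 E0.6286
G1 X5.44 Y-2.09 E0.8978
G1 X3.62 Y8.25 E1.5264
G1 X-0.81 Y7.47 E1.7957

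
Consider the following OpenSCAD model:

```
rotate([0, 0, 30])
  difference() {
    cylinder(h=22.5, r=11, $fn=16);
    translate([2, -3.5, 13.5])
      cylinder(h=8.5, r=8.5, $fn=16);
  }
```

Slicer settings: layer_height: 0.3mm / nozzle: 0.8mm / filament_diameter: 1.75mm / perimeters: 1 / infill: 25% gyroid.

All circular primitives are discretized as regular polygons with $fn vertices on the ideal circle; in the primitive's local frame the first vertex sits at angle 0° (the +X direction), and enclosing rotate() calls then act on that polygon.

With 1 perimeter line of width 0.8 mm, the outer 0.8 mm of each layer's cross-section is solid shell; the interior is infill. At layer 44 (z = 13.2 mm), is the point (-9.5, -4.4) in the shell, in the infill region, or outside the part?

At z = 13.2 mm: the cylinder: section is a regular 16-gon, circumradius r=11; the cylinder at (2, -3.5) is not intersected at this z (z outside [13.5, 22]); Subtracting the remaining from the first: none of the subtracted shapes is present at this height, so the r=11 cylinder is unchanged — 1 connected region; (rotated 30° about Z; rotation is an isometry so areas/perimeters/island counts are preserved). Overall, the cross-section is a single solid region. Undo the 30° rotation: the query point maps to (-10.427, 0.939) in the un-rotated model frame. The nearest boundary edge runs (-10.16, 4.21)→(-11.00, 0.00); distance from the point to it = 0.38 mm. The point is inside the cross-section, 0.38 mm from the nearest boundary — within the 0.8 mm shell band (1 × 0.8).

shell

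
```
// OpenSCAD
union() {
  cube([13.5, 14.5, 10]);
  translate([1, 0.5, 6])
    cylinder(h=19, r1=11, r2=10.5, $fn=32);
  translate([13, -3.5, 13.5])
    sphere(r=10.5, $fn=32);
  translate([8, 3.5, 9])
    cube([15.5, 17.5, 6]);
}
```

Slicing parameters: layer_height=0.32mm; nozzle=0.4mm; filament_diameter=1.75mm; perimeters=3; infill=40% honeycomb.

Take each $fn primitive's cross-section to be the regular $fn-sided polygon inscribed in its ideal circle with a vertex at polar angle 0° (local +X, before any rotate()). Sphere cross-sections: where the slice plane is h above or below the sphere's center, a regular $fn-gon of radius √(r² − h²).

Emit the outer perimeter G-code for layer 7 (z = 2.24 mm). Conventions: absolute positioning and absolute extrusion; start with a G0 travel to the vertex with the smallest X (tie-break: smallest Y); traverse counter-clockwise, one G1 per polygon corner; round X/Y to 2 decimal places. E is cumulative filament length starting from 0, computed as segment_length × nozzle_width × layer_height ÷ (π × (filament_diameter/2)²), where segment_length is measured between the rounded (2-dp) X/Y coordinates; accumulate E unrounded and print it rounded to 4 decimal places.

At z = 2.24 mm: the cube is present — its section is the full 13.5×14.5 rectangle; the cone at (1, 0.5) does not reach this height (z outside [6, 25]); the sphere at (13, -3.5) is absent (|z−center|=11.260 > r=10.5); the cube at (8, 3.5) is absent (z outside [9, 15]); Taking the union: only the 13.5×14.5 cube is present, so the union is just that shape — 1 connected region. The outline is a single polygon with 4 vertices. Extrusion per mm of travel: 0.4 × 0.32 / (π × 0.875²) = 0.053216. Accumulating E over each segment gives final E = 2.9801.

G0 X0.00 Y0.00 Z2.24
G1 X13.50 Y0.00 E0.7184
G1 X13.50 Y14.50 E1.4901
G1 X0.00 Y14.50 E2.2085
G1 X0.00 Y0.00 E2.9801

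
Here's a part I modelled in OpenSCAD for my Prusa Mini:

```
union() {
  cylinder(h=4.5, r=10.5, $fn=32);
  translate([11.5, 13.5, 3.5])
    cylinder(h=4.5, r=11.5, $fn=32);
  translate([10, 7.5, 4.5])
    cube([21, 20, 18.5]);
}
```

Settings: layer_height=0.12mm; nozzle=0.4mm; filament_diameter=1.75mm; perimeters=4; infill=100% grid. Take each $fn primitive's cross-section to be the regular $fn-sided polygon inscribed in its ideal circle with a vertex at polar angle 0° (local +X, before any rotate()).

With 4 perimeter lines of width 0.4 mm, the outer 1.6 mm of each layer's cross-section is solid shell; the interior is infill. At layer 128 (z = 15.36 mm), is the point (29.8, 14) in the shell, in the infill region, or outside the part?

At z = 15.36 mm: the cylinder is not intersected at this z (z outside [0, 4.5]); the cylinder at (11.5, 13.5) does not reach this height (z outside [3.5, 8]); the cube at (10, 7.5) is present — its section is the full 21×20 rectangle; Combining (union): only the 21×20 cube at (10, 7.5) is present, so the union is just that shape — 1 connected region. Overall, the cross-section is a single solid region. The nearest boundary edge runs (31.00, 7.50)→(31.00, 27.50); distance from the point to it = 1.20 mm. The point is inside the cross-section, 1.20 mm from the nearest boundary — within the 1.6 mm shell band (4 × 0.4).

shell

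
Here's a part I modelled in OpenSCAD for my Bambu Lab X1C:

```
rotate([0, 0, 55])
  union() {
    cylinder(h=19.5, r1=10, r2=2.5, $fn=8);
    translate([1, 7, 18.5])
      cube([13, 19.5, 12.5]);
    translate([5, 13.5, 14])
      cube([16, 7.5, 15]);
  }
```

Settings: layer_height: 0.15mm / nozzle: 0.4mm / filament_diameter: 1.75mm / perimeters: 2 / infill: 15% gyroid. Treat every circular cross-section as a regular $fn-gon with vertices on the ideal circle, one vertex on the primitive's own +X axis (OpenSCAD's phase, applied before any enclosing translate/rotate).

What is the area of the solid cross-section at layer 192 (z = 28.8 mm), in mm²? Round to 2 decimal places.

306.00 mm²

At z = 28.8 mm: the cone does not reach this height (z outside [0, 19.5]); the 13×19.5 cube at (1, 7) contributes its full rectangle (area 253.50 mm²); the cube at (5, 13.5) (footprint 16×7.5) is included at this height (area 120.00 mm²); Combining (union): the regions partially overlap — summed areas 373.50 mm² minus the doubly-counted overlap 67.50 mm² gives 306.00 mm² — area = 306.00 mm²; (whole slice rotated 55° about Z — lengths, areas and connectivity unchanged). Overall, the cross-section is a single solid region. Net area = 306.00 mm².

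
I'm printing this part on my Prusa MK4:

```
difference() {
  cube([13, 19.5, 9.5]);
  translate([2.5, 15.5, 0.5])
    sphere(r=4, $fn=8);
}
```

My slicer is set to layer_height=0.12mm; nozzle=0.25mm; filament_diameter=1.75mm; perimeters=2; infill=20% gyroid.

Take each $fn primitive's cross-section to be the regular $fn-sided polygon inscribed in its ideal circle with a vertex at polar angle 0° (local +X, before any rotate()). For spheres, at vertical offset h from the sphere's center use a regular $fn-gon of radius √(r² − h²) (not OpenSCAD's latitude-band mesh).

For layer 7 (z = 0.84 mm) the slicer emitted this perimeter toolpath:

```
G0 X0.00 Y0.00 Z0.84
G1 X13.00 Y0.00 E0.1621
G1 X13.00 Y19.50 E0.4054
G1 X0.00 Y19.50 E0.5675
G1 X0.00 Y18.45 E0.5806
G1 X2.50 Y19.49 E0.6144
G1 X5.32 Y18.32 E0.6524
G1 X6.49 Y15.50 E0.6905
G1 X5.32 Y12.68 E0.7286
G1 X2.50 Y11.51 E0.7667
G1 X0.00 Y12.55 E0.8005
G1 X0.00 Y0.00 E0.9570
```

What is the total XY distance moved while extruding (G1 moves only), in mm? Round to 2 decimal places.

76.73 mm

Sum the Euclidean lengths of each G1 segment: total = 76.73 mm.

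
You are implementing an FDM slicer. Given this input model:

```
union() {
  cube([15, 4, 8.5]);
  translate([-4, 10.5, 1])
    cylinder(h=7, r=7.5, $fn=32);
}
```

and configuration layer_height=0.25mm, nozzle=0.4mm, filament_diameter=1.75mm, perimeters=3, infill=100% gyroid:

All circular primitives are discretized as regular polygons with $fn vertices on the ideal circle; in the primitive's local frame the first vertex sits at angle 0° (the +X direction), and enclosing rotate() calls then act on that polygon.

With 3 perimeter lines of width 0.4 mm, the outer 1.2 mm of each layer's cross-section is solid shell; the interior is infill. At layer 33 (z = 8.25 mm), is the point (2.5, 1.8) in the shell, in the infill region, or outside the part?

infill

At z = 8.25 mm: the 15×4 cube contributes its full rectangle; the cylinder at (-4, 10.5) is not intersected at this z (z outside [1, 8]); Combining (union): only the 15×4 cube is present, so the union is just that shape — 1 connected region. Overall, the cross-section is a single solid region. The nearest boundary edge runs (0.00, 0.00)→(15.00, 0.00); distance from the point to it = 1.80 mm. The point is inside the cross-section and 1.80 mm from the nearest boundary — more than the 1.2 mm shell width (3 × 0.4), so it's in the infill interior.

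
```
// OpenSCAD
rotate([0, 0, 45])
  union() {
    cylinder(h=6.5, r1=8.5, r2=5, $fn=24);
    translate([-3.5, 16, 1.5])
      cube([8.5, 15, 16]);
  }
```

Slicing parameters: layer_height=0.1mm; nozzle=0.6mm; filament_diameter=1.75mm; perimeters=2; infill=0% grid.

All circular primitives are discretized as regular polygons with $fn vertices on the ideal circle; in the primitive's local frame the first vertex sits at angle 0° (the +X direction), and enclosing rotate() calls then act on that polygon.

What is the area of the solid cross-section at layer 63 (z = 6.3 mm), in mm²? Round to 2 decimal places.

208.53 mm²

At z = 6.3 mm: the cone: at t=0.969 of its height the radius interpolates to r₁+(r₂−r₁)t = 5.108, giving a regular 24-gon of that circumradius (area = (24/2)·5.108²·sin(360°/24) = 81.03 mm²); the cube at (-3.5, 16) (footprint 8.5×15) is included at this height (area 127.50 mm²); Combining (union): the 2 present regions are separate (no shared area or edge), so areas and boundary lengths simply add and each stays a separate island — area = 208.53 mm²; (whole slice rotated 45° about Z — lengths, areas and connectivity unchanged). Overall, the cross-section has 2 separate islands. Net area = 208.53 mm².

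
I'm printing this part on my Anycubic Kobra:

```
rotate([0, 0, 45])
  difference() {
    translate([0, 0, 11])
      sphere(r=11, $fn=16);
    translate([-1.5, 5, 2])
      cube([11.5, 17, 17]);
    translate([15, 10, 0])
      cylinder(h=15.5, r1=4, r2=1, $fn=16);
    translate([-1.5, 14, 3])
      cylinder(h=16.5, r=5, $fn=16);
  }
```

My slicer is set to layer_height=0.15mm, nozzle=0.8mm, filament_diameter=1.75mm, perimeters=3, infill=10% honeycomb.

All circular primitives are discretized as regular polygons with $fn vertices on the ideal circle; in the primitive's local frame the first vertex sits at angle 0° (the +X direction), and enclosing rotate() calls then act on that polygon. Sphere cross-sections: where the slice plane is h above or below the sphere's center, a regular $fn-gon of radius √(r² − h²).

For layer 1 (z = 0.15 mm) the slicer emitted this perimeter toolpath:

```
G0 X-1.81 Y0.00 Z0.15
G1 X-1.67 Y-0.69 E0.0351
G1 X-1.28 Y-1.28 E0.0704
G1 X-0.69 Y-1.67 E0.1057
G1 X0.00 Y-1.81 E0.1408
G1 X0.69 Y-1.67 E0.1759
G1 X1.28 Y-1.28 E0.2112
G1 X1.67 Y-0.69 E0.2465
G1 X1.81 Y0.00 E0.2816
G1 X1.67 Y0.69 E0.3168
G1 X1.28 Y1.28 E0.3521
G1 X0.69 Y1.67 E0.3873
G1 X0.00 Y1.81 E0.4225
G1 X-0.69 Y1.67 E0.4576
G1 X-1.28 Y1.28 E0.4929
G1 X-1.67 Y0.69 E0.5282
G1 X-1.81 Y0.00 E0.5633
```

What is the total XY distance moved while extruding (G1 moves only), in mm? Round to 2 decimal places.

11.29 mm

Sum the Euclidean lengths of each G1 segment: total = 11.29 mm.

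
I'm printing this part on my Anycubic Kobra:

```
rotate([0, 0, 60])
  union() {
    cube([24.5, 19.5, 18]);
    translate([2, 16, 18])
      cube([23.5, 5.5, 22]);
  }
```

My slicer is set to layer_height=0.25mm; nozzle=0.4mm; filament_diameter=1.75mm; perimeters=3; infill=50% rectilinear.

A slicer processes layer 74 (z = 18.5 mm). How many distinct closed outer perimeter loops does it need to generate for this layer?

1

At z = 18.5 mm: the cube is absent (z outside [0, 18]); the 23.5×5.5 cube at (2, 16) contributes its full rectangle; Combining (union): only the 23.5×5.5 cube at (2, 16) is present, so the union is just that shape — 1 connected region; (whole slice rotated 60° about Z — lengths, areas and connectivity unchanged). The result has 1 disconnected region.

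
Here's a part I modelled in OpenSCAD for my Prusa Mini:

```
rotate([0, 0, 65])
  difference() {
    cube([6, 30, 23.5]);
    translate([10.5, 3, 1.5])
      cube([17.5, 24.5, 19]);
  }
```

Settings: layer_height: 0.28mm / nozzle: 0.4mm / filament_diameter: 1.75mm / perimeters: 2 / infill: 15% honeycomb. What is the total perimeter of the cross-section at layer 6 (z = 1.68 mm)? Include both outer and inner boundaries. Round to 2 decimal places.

72.00 mm

At z = 1.68 mm: the cube (footprint 6×30) is included at this height (perimeter 72.00 mm); the cube at (10.5, 3) (footprint 17.5×24.5) is included at this height (perimeter 84.00 mm); After the difference (first − rest): starting from the 6×30 cube, the 17.5×24.5 cube at (10.5, 3) misses the remaining region (no effect) — boundary = 72.00 mm; (rotated 65° about Z; rotation is an isometry so areas/perimeters/island counts are preserved). Overall, the cross-section is a single solid region. Total boundary length (outer) = 72.00 mm.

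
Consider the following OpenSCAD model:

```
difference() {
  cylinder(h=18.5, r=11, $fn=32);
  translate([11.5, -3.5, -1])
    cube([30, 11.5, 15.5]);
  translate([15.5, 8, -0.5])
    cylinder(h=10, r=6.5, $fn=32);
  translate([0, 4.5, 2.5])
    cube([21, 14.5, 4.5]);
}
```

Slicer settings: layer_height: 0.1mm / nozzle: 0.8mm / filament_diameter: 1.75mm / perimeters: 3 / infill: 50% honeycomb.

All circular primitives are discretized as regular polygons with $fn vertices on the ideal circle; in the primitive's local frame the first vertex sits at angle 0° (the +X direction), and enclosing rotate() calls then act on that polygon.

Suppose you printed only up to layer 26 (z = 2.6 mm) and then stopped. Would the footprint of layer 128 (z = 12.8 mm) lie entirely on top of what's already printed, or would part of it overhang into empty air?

Compare the two slices. At z = 2.6: the cylinder: section is a regular 32-gon, circumradius r=11 (area = (32/2)·11.000²·sin(360°/32) = 377.69 mm²); the 30×11.5 cube at (11.5, -3.5) contributes its full rectangle (area 345.00 mm²); the r=6.5 cylinder at (15.5, 8) gives a regular 32-gon of circumradius 6.5 (constant along its height) (area = (32/2)·6.500²·sin(360°/32) = 131.88 mm²); the cube at (0, 4.5) is present — its section is the full 21×14.5 rectangle (area 304.50 mm²); Subtracting the remaining from the first: starting from the r=11 cylinder (377.69 mm²), the 30×11.5 cube at (11.5, -3.5) misses the remaining region (no effect); the r=6.5 cylinder at (15.5, 8) misses the remaining region (no effect); the 21×14.5 cube at (0, 4.5) partially overlaps it — only the 46.50 mm² overlap (of its 304.50 mm²) is removed, clipping the outline — area = 331.20 mm². At z = 12.8: the r=11 cylinder contributes a regular 32-gon of circumradius 11 (area = (32/2)·11.000²·sin(360°/32) = 377.69 mm²); the 30×11.5 cube at (11.5, -3.5) contributes its full rectangle (area 345.00 mm²); the cylinder at (15.5, 8) is not intersected at this z (z outside [-0.5, 9.5]); the cube at (0, 4.5) is absent (z outside [2.5, 7]); Subtracting the remaining from the first: starting from the r=11 cylinder (377.69 mm²), the 30×11.5 cube at (11.5, -3.5) misses the remaining region (no effect) — area = 377.69 mm². Checking containment: at z = 12.8 the cross-section extends beyond the z = 2.6 cross-section by about 46.50 mm².

part overhangs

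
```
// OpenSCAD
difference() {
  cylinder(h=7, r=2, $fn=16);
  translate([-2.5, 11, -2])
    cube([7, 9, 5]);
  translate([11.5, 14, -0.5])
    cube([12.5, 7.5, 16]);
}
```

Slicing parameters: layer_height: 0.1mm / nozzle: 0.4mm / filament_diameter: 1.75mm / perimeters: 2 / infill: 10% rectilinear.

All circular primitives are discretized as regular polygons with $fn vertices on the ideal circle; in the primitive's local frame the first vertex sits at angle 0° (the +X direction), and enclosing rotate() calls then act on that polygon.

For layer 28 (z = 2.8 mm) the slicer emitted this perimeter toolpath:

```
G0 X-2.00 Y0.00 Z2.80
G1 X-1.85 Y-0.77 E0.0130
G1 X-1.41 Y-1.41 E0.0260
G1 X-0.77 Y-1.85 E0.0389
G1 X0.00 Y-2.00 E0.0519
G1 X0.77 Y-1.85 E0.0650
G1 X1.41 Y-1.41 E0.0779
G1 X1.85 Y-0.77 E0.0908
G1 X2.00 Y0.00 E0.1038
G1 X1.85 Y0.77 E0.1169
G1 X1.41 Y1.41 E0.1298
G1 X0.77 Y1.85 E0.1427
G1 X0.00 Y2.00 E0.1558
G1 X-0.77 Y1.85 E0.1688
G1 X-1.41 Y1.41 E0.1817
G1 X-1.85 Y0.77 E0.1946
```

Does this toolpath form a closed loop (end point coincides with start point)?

no

Start point (G0): (-2.00, 0.00). End point (last G1): the path does not return to the start — open.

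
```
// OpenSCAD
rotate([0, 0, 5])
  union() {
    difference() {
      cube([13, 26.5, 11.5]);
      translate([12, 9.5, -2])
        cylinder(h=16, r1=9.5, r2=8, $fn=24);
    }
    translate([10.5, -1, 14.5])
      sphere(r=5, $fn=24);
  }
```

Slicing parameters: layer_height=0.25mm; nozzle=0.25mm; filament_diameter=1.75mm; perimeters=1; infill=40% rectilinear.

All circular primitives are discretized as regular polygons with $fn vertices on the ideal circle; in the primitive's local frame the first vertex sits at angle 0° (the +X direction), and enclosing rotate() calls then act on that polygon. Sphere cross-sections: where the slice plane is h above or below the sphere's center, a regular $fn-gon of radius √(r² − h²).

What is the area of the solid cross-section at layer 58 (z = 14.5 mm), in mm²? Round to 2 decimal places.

At z = 14.5 mm: the cube is not intersected at this z (z outside [0, 11.5]); the cone at (12, 9.5) is not intersected at this z (z outside [-2, 14]); After the difference (first − rest): the first operand is absent here, so nothing remains; the sphere at (10.5, -1): section is a regular 24-gon, circumradius = √(r²−h²) = √(5²−0²) = 5.000 (area = (24/2)·5.000²·sin(360°/24) = 77.65 mm²); Merging all regions: only the r=5 sphere at (10.5, -1) is present, so the union is just that shape — area = 77.65 mm²; (whole slice rotated 5° about Z — lengths, areas and connectivity unchanged). Overall, the cross-section is a single solid region. Net area = 77.65 mm².

77.65 mm²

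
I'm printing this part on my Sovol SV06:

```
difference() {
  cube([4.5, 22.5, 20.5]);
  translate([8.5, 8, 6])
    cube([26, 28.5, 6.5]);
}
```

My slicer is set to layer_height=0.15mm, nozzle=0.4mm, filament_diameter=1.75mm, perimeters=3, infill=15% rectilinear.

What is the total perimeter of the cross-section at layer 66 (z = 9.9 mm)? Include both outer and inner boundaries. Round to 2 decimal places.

54.00 mm

At z = 9.9 mm: the cube is present — its section is the full 4.5×22.5 rectangle (perimeter 54.00 mm); the cube at (8.5, 8) (footprint 26×28.5) is included at this height (perimeter 109.00 mm); Subtracting the remaining from the first: starting from the 4.5×22.5 cube, the 26×28.5 cube at (8.5, 8) misses the remaining region (no effect) — boundary = 54.00 mm. Overall, the cross-section is a single solid region. Total boundary length (outer) = 54.00 mm.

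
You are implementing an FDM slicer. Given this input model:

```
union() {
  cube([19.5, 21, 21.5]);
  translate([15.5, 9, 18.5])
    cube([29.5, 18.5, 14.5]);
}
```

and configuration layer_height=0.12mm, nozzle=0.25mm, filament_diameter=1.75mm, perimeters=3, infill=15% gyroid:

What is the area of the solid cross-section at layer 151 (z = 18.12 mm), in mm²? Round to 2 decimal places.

At z = 18.12 mm: the cube is present — its section is the full 19.5×21 rectangle (area 409.50 mm²); the cube at (15.5, 9) is not intersected at this z (z outside [18.5, 33]); Taking the union: only the 19.5×21 cube is present, so the union is just that shape — area = 409.50 mm². Overall, the cross-section is a single solid region. Net area = 409.50 mm².

409.50 mm²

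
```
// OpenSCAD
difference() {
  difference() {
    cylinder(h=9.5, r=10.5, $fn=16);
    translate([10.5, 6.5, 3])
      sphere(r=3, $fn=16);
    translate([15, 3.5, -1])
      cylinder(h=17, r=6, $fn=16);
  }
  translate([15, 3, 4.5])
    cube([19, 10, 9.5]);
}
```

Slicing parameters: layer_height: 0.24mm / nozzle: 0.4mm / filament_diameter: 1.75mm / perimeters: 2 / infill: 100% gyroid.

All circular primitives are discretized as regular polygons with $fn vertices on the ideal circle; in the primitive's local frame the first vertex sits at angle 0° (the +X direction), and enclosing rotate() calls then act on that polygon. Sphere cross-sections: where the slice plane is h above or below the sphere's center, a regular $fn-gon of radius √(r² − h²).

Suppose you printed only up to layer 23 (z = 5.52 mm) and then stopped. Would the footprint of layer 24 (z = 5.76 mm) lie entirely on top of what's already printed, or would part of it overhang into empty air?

entirely on top

Compare the two slices. At z = 5.52: the cylinder: section is a regular 16-gon, circumradius r=10.5 (area = (16/2)·10.500²·sin(360°/16) = 337.53 mm²); the r=3 sphere at (10.5, 6.5) slices to a regular 16-gon of circumradius 1.628 (√(r²−h²) with h=2.52 from center) (area = (16/2)·1.628²·sin(360°/16) = 8.11 mm²); the r=6 cylinder at (15, 3.5) gives a regular 16-gon of circumradius 6 (constant along its height) (area = (16/2)·6.000²·sin(360°/16) = 110.21 mm²); Subtracting the remaining from the first: starting from the r=10.5 cylinder (337.53 mm²), the r=3 sphere at (10.5, 6.5) misses the remaining region (no effect); the r=6 cylinder at (15, 3.5) partially overlaps it — only the 3.08 mm² overlap (of its 110.21 mm²) is removed, clipping the outline — area = 334.45 mm²; the cube at (15, 3) (footprint 19×10) is included at this height (area 190.00 mm²); After the difference (first − rest): starting from that combined region (334.45 mm²), the 19×10 cube at (15, 3) misses the remaining region (no effect) — area = 334.45 mm². At z = 5.76: the cylinder: section is a regular 16-gon, circumradius r=10.5 (area = (16/2)·10.500²·sin(360°/16) = 337.53 mm²); the sphere at (10.5, 6.5): section is a regular 16-gon, circumradius = √(r²−h²) = √(3²−2.76²) = 1.176 (area = (16/2)·1.176²·sin(360°/16) = 4.23 mm²); the cylinder at (15, 3.5): section is a regular 16-gon, circumradius r=6 (area = (16/2)·6.000²·sin(360°/16) = 110.21 mm²); Taking the first minus the rest: starting from the r=10.5 cylinder (337.53 mm²), the r=3 sphere at (10.5, 6.5) misses the remaining region (no effect); the r=6 cylinder at (15, 3.5) partially overlaps it — only the 3.08 mm² overlap (of its 110.21 mm²) is removed, clipping the outline — area = 334.45 mm²; the cube at (15, 3) is present — its section is the full 19×10 rectangle (area 190.00 mm²); Taking the first minus the rest: starting from that combined region (334.45 mm²), the 19×10 cube at (15, 3) misses the remaining region (no effect) — area = 334.45 mm². Checking containment: the cross-section at z = 5.76 is a subset of the cross-section at z = 5.52.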